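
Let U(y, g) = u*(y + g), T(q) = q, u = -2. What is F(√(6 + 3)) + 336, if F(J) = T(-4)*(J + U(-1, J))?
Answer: 340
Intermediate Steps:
U(y, g) = -2*g - 2*y (U(y, g) = -2*(y + g) = -2*(g + y) = -2*g - 2*y)
F(J) = -8 + 4*J (F(J) = -4*(J + (-2*J - 2*(-1))) = -4*(J + (-2*J + 2)) = -4*(J + (2 - 2*J)) = -4*(2 - J) = -8 + 4*J)
F(√(6 + 3)) + 336 = (-8 + 4*√(6 + 3)) + 336 = (-8 + 4*√9) + 336 = (-8 + 4*3) + 336 = (-8 + 12) + 336 = 4 + 336 = 340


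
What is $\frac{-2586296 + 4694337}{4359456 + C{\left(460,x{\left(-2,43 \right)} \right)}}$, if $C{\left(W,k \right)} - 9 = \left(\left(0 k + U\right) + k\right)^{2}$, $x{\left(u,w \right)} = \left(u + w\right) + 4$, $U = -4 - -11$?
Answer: $\frac{2108041}{4362169} \approx 0.48326$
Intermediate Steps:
$U = 7$ ($U = -4 + 11 = 7$)
$x{\left(u,w \right)} = 4 + u + w$
$C{\left(W,k \right)} = 9 + \left(7 + k\right)^{2}$ ($C{\left(W,k \right)} = 9 + \left(\left(0 k + 7\right) + k\right)^{2} = 9 + \left(\left(0 + 7\right) + k\right)^{2} = 9 + \left(7 + k\right)^{2}$)
$\frac{-2586296 + 4694337}{4359456 + C{\left(460,x{\left(-2,43 \right)} \right)}} = \frac{-2586296 + 4694337}{4359456 + \left(9 + \left(7 + \left(4 - 2 + 43\right)\right)^{2}\right)} = \frac{2108041}{4359456 + \left(9 + \left(7 + 45\right)^{2}\right)} = \frac{2108041}{4359456 + \left(9 + 52^{2}\right)} = \frac{2108041}{4359456 + \left(9 + 2704\right)} = \frac{2108041}{4359456 + 2713} = \frac{2108041}{4362169}$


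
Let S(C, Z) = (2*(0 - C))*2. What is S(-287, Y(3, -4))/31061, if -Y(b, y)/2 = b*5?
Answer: 1148/31061 ≈ 0.036960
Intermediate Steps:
Y(b, y) = -10*b (Y(b, y) = -2*b*5 = -10*b)
S(C, Z) = -4*C (S(C, Z) = (2*(-C))*2 = -2*C*2 = -4*C)
S(-287, Y(3, -4))/31061 = -4*(-287)/31061 = 1148*(1/31061) = 1148/31061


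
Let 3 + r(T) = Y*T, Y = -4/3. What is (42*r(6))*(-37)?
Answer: 17094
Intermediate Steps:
Y = -4/3 (Y = -4*⅓ = -4/3 ≈ -1.3333)
r(T) = -3 - 4*T/3
(42*r(6))*(-37) = (42*(-3 - 4/3*6))*(-37) = (42*(-3 - 8))*(-37) = (42*(-11))*(-37) = -462*(-37) = 17094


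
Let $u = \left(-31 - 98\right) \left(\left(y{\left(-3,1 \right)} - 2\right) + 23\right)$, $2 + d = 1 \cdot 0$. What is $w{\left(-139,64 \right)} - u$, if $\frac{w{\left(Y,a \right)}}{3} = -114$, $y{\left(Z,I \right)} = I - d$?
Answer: $2754$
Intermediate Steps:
$d = -2$ ($d = -2 + 1 \cdot 0 = -2 + 0 = -2$)
$y{\left(Z,I \right)} = 2 + I$ ($y{\left(Z,I \right)} = I - -2 = I + 2 = 2 + I$)
$w{\left(Y,a \right)} = -342$ ($w{\left(Y,a \right)} = 3 \left(-114\right) = -342$)
$u = -3096$ ($u = \left(-31 - 98\right) \left(\left(\left(2 + 1\right) - 2\right) + 23\right) = - 129 \left(\left(3 - 2\right) + 23\right) = - 129 \left(1 + 23\right) = \left(-129\right) 24 = -3096$)
$w{\left(-139,64 \right)} - u = -342 - -3096 = -342 + 3096 = 2754$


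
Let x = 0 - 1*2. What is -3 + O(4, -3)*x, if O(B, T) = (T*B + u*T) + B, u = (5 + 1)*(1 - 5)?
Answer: -131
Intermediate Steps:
x = -2 (x = 0 - 2 = -2)
u = -24 (u = 6*(-4) = -24)
O(B, T) = B - 24*T + B*T (O(B, T) = (T*B - 24*T) + B = (B*T - 24*T) + B = (-24*T + B*T) + B = B - 24*T + B*T)
-3 + O(4, -3)*x = -3 + (4 - 24*(-3) + 4*(-3))*(-2) = -3 + (4 + 72 - 12)*(-2) = -3 + 64*(-2) = -3 - 128 = -131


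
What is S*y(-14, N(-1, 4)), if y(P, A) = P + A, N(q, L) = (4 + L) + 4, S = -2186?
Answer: 4372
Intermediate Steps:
N(q, L) = 8 + L
y(P, A) = A + P
S*y(-14, N(-1, 4)) = -2186*((8 + 4) - 14) = -2186*(12 - 14) = -2186*(-2) = 4372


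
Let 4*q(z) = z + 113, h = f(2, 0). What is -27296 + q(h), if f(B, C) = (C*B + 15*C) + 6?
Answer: -109065/4 ≈ -27266.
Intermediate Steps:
f(B, C) = 6 + 15*C + B*C (f(B, C) = (B*C + 15*C) + 6 = (15*C + B*C) + 6 = 6 + 15*C + B*C)
h = 6 (h = 6 + 15*0 + 2*0 = 6 + 0 + 0 = 6)
q(z) = 113/4 + z/4 (q(z) = (z + 113)/4 = (113 + z)/4 = 113/4 + z/4)
-27296 + q(h) = -27296 + (113/4 + (¼)*6) = -27296 + (113/4 + 3/2) = -27296 + 119/4 = -109065/4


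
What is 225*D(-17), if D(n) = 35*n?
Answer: -133875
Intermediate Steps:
225*D(-17) = 225*(35*(-17)) = 225*(-595) = -133875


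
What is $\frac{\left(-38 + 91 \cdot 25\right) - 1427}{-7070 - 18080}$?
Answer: $- \frac{81}{2515} \approx -0.032207$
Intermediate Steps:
$\frac{\left(-38 + 91 \cdot 25\right) - 1427}{-7070 - 18080} = \frac{\left(-38 + 2275\right) - 1427}{-25150} = \left(2237 - 1427\right) \left(- \frac{1}{25150}\right) = 810 \left(- \frac{1}{25150}\right) = - \frac{81}{2515}$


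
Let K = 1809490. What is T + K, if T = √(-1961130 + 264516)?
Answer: 1809490 + I*√1696614 ≈ 1.8095e+6 + 1302.5*I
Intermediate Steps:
T = I*√1696614 (T = √(-1696614) = I*√1696614 ≈ 1302.5*I)
T + K = I*√1696614 + 1809490 = 1809490 + I*√1696614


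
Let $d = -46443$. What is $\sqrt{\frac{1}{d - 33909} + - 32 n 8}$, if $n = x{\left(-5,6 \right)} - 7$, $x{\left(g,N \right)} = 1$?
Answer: $\frac{\sqrt{7652081602}}{2232} \approx 39.192$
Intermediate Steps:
$n = -6$ ($n = 1 - 7 = -6$)
$\sqrt{\frac{1}{d - 33909} + - 32 n 8} = \sqrt{\frac{1}{-46443 - 33909} + \left(-32\right) \left(-6\right) 8} = \sqrt{\frac{1}{-80352} + 192 \cdot 8} = \sqrt{- \frac{1}{80352} + 1536} = \sqrt{\frac{123420671}{80352}} = \frac{\sqrt{7652081602}}{2232}$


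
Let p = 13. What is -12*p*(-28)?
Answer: 4368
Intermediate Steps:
-12*p*(-28) = -12*13*(-28) = -156*(-28) = 4368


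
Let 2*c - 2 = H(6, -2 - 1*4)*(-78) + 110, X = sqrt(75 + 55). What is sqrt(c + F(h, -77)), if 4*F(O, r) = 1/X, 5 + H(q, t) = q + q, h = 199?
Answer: sqrt(-14669200 + 130*sqrt(130))/260 ≈ 14.73*I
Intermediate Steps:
H(q, t) = -5 + 2*q (H(q, t) = -5 + (q + q) = -5 + 2*q)
X = sqrt(130) ≈ 11.402
c = -217 (c = 1 + ((-5 + 2*6)*(-78) + 110)/2 = 1 + ((-5 + 12)*(-78) + 110)/2 = 1 + (7*(-78) + 110)/2 = 1 + (-546 + 110)/2 = 1 + (1/2)*(-436) = 1 - 218 = -217)
F(O, r) = sqrt(130)/520 (F(O, r) = 1/(4*(sqrt(130))) = (sqrt(130)/130)/4 = sqrt(130)/520)
sqrt(c + F(h, -77)) = sqrt(-217 + sqrt(130)/520)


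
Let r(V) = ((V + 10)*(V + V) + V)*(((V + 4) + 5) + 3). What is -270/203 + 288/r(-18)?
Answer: -13774/9135 ≈ -1.5078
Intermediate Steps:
r(V) = (12 + V)*(V + 2*V*(10 + V)) (r(V) = ((10 + V)*(2*V) + V)*(((4 + V) + 5) + 3) = (2*V*(10 + V) + V)*((9 + V) + 3) = (V + 2*V*(10 + V))*(12 + V) = (12 + V)*(V + 2*V*(10 + V)))
-270/203 + 288/r(-18) = -270/203 + 288/((-18*(252 + 2*(-18)² + 45*(-18)))) = -270*1/203 + 288/((-18*(252 + 2*324 - 810))) = -270/203 + 288/((-18*(252 + 648 - 810))) = -270/203 + 288/((-18*90)) = -270/203 + 288/(-1620) = -270/203 + 288*(-1/1620) = -270/203 - 8/45 = -13774/9135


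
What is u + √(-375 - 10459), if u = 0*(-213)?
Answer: I*√10834 ≈ 104.09*I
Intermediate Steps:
u = 0
u + √(-375 - 10459) = 0 + √(-375 - 10459) = 0 + √(-10834) = 0 + I*√10834 = I*√10834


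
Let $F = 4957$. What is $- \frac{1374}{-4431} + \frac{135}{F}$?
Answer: $\frac{2469701}{7321489} \approx 0.33732$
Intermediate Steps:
$- \frac{1374}{-4431} + \frac{135}{F} = - \frac{1374}{-4431} + \frac{135}{4957} = \left(-1374\right) \left(- \frac{1}{4431}\right) + 135 \cdot \frac{1}{4957} = \frac{458}{1477} + \frac{135}{4957} = \frac{2469701}{7321489}$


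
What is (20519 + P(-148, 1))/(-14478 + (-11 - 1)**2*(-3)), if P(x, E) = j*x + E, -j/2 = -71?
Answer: 248/7455 ≈ 0.033266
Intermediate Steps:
j = 142 (j = -2*(-71) = 142)
P(x, E) = E + 142*x (P(x, E) = 142*x + E = E + 142*x)
(20519 + P(-148, 1))/(-14478 + (-11 - 1)**2*(-3)) = (20519 + (1 + 142*(-148)))/(-14478 + (-11 - 1)**2*(-3)) = (20519 + (1 - 21016))/(-14478 + (-12)**2*(-3)) = (20519 - 21015)/(-14478 + 144*(-3)) = -496/(-14478 - 432) = -496/(-14910) = -496*(-1/14910) = 248/7455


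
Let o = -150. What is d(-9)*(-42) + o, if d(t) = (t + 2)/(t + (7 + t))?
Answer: -1944/11 ≈ -176.73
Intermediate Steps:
d(t) = (2 + t)/(7 + 2*t)
d(-9)*(-42) + o = ((2 - 9)/(7 + 2*(-9)))*(-42) - 150 = (-7/(7 - 18))*(-42) - 150 = (-7/(-11))*(-42) - 150 = -1/11*(-7)*(-42) - 150 = (7/11)*(-42) - 150 = -294/11 - 150 = -1944/11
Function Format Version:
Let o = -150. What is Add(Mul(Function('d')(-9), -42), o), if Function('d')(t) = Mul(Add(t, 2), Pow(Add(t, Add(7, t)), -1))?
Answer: Rational(-1944, 11) ≈ -176.73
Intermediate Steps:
Function('d')(t) = Mul(Pow(Add(7, Mul(2, t)), -1), Add(2, t)) (Function('d')(t) = Mul(Add(2, t), Pow(Add(7, Mul(2, t)), -1)) = Mul(Pow(Add(7, Mul(2, t)), -1), Add(2, t)))
Add(Mul(Function('d')(-9), -42), o) = Add(Mul(Mul(Pow(Add(7, Mul(2, -9)), -1), Add(2, -9)), -42), -150) = Add(Mul(Mul(Pow(Add(7, -18), -1), -7), -42), -150) = Add(Mul(Mul(Pow(-11, -1), -7), -42), -150) = Add(Mul(Mul(Rational(-1, 11), -7), -42), -150) = Add(Mul(Rational(7, 11), -42), -150) = Add(Rational(-294, 11), -150) = Rational(-1944, 11)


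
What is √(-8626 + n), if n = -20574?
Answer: 20*I*√73 ≈ 170.88*I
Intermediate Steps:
√(-8626 + n) = √(-8626 - 20574) = √(-29200) = 20*I*√73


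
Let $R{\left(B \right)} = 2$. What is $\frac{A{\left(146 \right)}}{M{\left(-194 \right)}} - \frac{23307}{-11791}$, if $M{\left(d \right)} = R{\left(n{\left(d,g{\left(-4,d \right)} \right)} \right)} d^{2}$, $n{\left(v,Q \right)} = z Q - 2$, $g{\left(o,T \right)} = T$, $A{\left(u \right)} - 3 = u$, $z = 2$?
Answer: $\frac{1756121363}{887532152} \approx 1.9787$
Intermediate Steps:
$A{\left(u \right)} = 3 + u$
$n{\left(v,Q \right)} = -2 + 2 Q$ ($n{\left(v,Q \right)} = 2 Q - 2 = -2 + 2 Q$)
$M{\left(d \right)} = 2 d^{2}$
$\frac{A{\left(146 \right)}}{M{\left(-194 \right)}} - \frac{23307}{-11791} = \frac{3 + 146}{2 \left(-194\right)^{2}} - \frac{23307}{-11791} = \frac{149}{2 \cdot 37636} - - \frac{23307}{11791} = \frac{149}{75272} + \frac{23307}{11791} = \frac{1756121363}{887532152}$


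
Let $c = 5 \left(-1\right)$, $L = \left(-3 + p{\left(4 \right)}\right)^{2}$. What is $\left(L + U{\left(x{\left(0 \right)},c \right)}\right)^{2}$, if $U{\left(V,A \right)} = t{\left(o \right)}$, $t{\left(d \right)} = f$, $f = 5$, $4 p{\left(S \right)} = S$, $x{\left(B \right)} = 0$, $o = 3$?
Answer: $81$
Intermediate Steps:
$p{\left(S \right)} = \frac{S}{4}$
$L = 4$ ($L = \left(-3 + \frac{1}{4} \cdot 4\right)^{2} = \left(-3 + 1\right)^{2} = \left(-2\right)^{2} = 4$)
$c = -5$
$t{\left(d \right)} = 5$
$U{\left(V,A \right)} = 5$
$\left(L + U{\left(x{\left(0 \right)},c \right)}\right)^{2} = \left(4 + 5\right)^{2} = 9^{2} = 81$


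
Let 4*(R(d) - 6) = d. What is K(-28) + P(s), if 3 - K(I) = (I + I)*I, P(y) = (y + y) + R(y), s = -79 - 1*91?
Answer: -3883/2 ≈ -1941.5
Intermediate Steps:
R(d) = 6 + d/4
s = -170 (s = -79 - 91 = -170)
P(y) = 6 + 9*y/4 (P(y) = (y + y) + (6 + y/4) = 2*y + (6 + y/4) = 6 + 9*y/4)
K(I) = 3 - 2*I**2 (K(I) = 3 - (I + I)*I = 3 - 2*I*I = 3 - 2*I**2)
K(-28) + P(s) = (3 - 2*(-28)**2) + (6 + (9/4)*(-170)) = (3 - 2*784) + (6 - 765/2) = (3 - 1568) - 753/2 = -1565 - 753/2 = -3883/2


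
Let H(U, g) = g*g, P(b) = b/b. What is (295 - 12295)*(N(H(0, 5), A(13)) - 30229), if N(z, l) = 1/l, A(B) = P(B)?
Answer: 362736000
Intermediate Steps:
P(b) = 1
H(U, g) = g²
A(B) = 1
(295 - 12295)*(N(H(0, 5), A(13)) - 30229) = (295 - 12295)*(1/1 - 30229) = -12000*(1 - 30229) = -12000*(-30228) = 362736000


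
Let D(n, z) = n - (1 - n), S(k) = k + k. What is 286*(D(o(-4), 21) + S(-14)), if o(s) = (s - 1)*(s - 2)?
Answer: 8866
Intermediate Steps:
S(k) = 2*k
o(s) = (-1 + s)*(-2 + s)
D(n, z) = -1 + 2*n (D(n, z) = n + (-1 + n) = -1 + 2*n)
286*(D(o(-4), 21) + S(-14)) = 286*((-1 + 2*(2 + (-4)**2 - 3*(-4))) + 2*(-14)) = 286*((-1 + 2*(2 + 16 + 12)) - 28) = 286*((-1 + 2*30) - 28) = 286*((-1 + 60) - 28) = 286*(59 - 28) = 286*31 = 8866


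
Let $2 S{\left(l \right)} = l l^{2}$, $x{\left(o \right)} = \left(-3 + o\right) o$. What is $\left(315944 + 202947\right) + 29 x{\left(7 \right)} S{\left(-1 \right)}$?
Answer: $518485$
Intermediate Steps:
$x{\left(o \right)} = o \left(-3 + o\right)$
$S{\left(l \right)} = \frac{l^{3}}{2}$ ($S{\left(l \right)} = \frac{l l^{2}}{2} = \frac{l^{3}}{2}$)
$\left(315944 + 202947\right) + 29 x{\left(7 \right)} S{\left(-1 \right)} = \left(315944 + 202947\right) + 29 \cdot 7 \left(-3 + 7\right) \frac{\left(-1\right)^{3}}{2} = 518891 + 29 \cdot 7 \cdot 4 \cdot \frac{1}{2} \left(-1\right) = 518891 + 29 \cdot 28 \left(- \frac{1}{2}\right) = 518891 + 812 \left(- \frac{1}{2}\right) = 518891 - 406 = 518485$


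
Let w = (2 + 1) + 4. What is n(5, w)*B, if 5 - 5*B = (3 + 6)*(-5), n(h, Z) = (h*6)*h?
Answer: 1500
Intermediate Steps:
w = 7 (w = 3 + 4 = 7)
n(h, Z) = 6*h² (n(h, Z) = (6*h)*h = 6*h²)
B = 10 (B = 1 - (3 + 6)*(-5)/5 = 1 - 9*(-5)/5 = 1 - ⅕*(-45) = 1 + 9 = 10)
n(5, w)*B = (6*5²)*10 = (6*25)*10 = 150*10 = 1500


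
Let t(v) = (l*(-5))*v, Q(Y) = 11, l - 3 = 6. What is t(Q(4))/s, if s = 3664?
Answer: -495/3664 ≈ -0.13510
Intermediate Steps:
l = 9 (l = 3 + 6 = 9)
t(v) = -45*v (t(v) = (9*(-5))*v = -45*v)
t(Q(4))/s = -45*11/3664 = -495*1/3664 = -495/3664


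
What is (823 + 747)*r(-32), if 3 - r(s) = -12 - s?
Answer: -26690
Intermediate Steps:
r(s) = 15 + s (r(s) = 3 - (-12 - s) = 3 + (12 + s) = 15 + s)
(823 + 747)*r(-32) = (823 + 747)*(15 - 32) = 1570*(-17) = -26690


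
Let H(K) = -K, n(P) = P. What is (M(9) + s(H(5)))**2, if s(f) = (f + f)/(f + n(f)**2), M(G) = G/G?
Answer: 1/4 ≈ 0.25000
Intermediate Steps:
M(G) = 1
s(f) = 2*f/(f + f**2) (s(f) = (f + f)/(f + f**2) = (2*f)/(f + f**2) = 2*f/(f + f**2))
(M(9) + s(H(5)))**2 = (1 + 2/(1 - 1*5))**2 = (1 + 2/(1 - 5))**2 = (1 + 2/(-4))**2 = (1 + 2*(-1/4))**2 = (1 - 1/2)**2 = (1/2)**2 = 1/4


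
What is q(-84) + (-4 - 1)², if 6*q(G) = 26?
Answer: 88/3 ≈ 29.333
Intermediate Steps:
q(G) = 13/3 (q(G) = (⅙)*26 = 13/3)
q(-84) + (-4 - 1)² = 13/3 + (-4 - 1)² = 13/3 + (-5)² = 13/3 + 25 = 88/3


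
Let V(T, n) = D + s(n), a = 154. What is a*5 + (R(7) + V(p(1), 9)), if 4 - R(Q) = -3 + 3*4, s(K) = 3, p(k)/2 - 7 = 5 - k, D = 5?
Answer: 773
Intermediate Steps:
p(k) = 24 - 2*k (p(k) = 14 + 2*(5 - k) = 14 + (10 - 2*k) = 24 - 2*k)
V(T, n) = 8 (V(T, n) = 5 + 3 = 8)
R(Q) = -5 (R(Q) = 4 - (-3 + 3*4) = 4 - (-3 + 12) = 4 - 1*9 = 4 - 9 = -5)
a*5 + (R(7) + V(p(1), 9)) = 154*5 + (-5 + 8) = 770 + 3 = 773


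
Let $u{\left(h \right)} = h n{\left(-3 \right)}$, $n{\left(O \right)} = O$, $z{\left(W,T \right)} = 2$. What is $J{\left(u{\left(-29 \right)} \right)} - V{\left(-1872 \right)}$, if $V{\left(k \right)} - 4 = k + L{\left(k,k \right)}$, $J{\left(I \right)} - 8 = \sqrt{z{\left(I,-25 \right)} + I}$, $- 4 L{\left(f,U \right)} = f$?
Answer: $1408 + \sqrt{89} \approx 1417.4$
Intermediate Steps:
$L{\left(f,U \right)} = - \frac{f}{4}$
$u{\left(h \right)} = - 3 h$ ($u{\left(h \right)} = h \left(-3\right) = - 3 h$)
$J{\left(I \right)} = 8 + \sqrt{2 + I}$
$V{\left(k \right)} = 4 + \frac{3 k}{4}$ ($V{\left(k \right)} = 4 + \left(k - \frac{k}{4}\right) = 4 + \frac{3 k}{4}$)
$J{\left(u{\left(-29 \right)} \right)} - V{\left(-1872 \right)} = \left(8 + \sqrt{2 - -87}\right) - \left(4 + \frac{3}{4} \left(-1872\right)\right) = \left(8 + \sqrt{2 + 87}\right) - \left(4 - 1404\right) = \left(8 + \sqrt{89}\right) - -1400 = \left(8 + \sqrt{89}\right) + 1400 = 1408 + \sqrt{89}$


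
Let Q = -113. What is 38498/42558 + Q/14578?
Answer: 278207395/310205262 ≈ 0.89685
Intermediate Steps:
38498/42558 + Q/14578 = 38498/42558 - 113/14578 = 38498*(1/42558) - 113*1/14578 = 19249/21279 - 113/14578 = 278207395/310205262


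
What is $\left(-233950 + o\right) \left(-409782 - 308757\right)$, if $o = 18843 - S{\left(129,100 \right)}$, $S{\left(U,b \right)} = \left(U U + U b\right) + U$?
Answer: $175881820803$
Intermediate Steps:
$S{\left(U,b \right)} = U + U^{2} + U b$ ($S{\left(U,b \right)} = \left(U^{2} + U b\right) + U = U + U^{2} + U b$)
$o = -10827$ ($o = 18843 - 129 \left(1 + 129 + 100\right) = 18843 - 129 \cdot 230 = 18843 - 29670 = -10827$)
$\left(-233950 + o\right) \left(-409782 - 308757\right) = \left(-233950 - 10827\right) \left(-409782 - 308757\right) = \left(-244777\right) \left(-718539\right) = 175881820803$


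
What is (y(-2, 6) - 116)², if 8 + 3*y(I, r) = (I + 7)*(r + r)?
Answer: 87616/9 ≈ 9735.1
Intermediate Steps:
y(I, r) = -8/3 + 2*r*(7 + I)/3 (y(I, r) = -8/3 + ((I + 7)*(r + r))/3 = -8/3 + ((7 + I)*(2*r))/3 = -8/3 + (2*r*(7 + I))/3 = -8/3 + 2*r*(7 + I)/3)
(y(-2, 6) - 116)² = ((-8/3 + (14/3)*6 + (⅔)*(-2)*6) - 116)² = ((-8/3 + 28 - 8) - 116)² = (52/3 - 116)² = (-296/3)² = 87616/9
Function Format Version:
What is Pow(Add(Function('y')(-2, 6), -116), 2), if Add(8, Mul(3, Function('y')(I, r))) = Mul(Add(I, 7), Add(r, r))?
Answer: Rational(87616, 9) ≈ 9735.1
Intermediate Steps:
Function('y')(I, r) = Add(Rational(-8, 3), Mul(Rational(2, 3), r, Add(7, I))) (Function('y')(I, r) = Add(Rational(-8, 3), Mul(Rational(1, 3), Mul(Add(I, 7), Add(r, r)))) = Add(Rational(-8, 3), Mul(Rational(1, 3), Mul(Add(7, I), Mul(2, r)))) = Add(Rational(-8, 3), Mul(Rational(1, 3), Mul(2, r, Add(7, I)))) = Add(Rational(-8, 3), Mul(Rational(2, 3), r, Add(7, I))))
Pow(Add(Function('y')(-2, 6), -116), 2) = Pow(Add(Add(Rational(-8, 3), Mul(Rational(14, 3), 6), Mul(Rational(2, 3), -2, 6)), -116), 2) = Pow(Add(Add(Rational(-8, 3), 28, -8), -116), 2) = Pow(Add(Rational(52, 3), -116), 2) = Pow(Rational(-296, 3), 2) = Rational(87616, 9)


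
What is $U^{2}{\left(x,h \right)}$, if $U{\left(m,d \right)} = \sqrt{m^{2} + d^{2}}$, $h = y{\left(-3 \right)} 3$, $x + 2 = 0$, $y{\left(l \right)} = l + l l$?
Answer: $328$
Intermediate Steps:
$y{\left(l \right)} = l + l^{2}$
$x = -2$ ($x = -2 + 0 = -2$)
$h = 18$ ($h = - 3 \left(1 - 3\right) 3 = \left(-3\right) \left(-2\right) 3 = 6 \cdot 3 = 18$)
$U{\left(m,d \right)} = \sqrt{d^{2} + m^{2}}$
$U^{2}{\left(x,h \right)} = \left(\sqrt{18^{2} + \left(-2\right)^{2}}\right)^{2} = \left(\sqrt{324 + 4}\right)^{2} = \left(\sqrt{328}\right)^{2} = \left(2 \sqrt{82}\right)^{2} = 328$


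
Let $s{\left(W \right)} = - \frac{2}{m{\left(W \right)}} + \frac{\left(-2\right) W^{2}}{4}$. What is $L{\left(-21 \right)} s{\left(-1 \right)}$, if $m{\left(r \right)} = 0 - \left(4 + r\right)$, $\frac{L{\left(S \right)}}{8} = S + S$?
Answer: $-56$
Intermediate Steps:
$L{\left(S \right)} = 16 S$ ($L{\left(S \right)} = 8 \left(S + S\right) = 8 \cdot 2 S = 16 S$)
$m{\left(r \right)} = -4 - r$ ($m{\left(r \right)} = 0 - \left(4 + r\right) = -4 - r$)
$s{\left(W \right)} = - \frac{2}{-4 - W} - \frac{W^{2}}{2}$ ($s{\left(W \right)} = - \frac{2}{-4 - W} + \frac{\left(-2\right) W^{2}}{4} = - \frac{2}{-4 - W} + - 2 W^{2} \cdot \frac{1}{4} = - \frac{2}{-4 - W} - \frac{W^{2}}{2}$)
$L{\left(-21 \right)} s{\left(-1 \right)} = 16 \left(-21\right) \frac{4 - \left(-1\right)^{2} \left(4 - 1\right)}{2 \left(4 - 1\right)} = - 336 \frac{4 - 1 \cdot 3}{2 \cdot 3} = - 336 \cdot \frac{1}{2} \cdot \frac{1}{3} \left(4 - 3\right) = - 336 \cdot \frac{1}{2} \cdot \frac{1}{3} \cdot 1 = \left(-336\right) \frac{1}{6} = -56$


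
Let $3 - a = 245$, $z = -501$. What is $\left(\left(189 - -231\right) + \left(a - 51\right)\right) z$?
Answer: $-63627$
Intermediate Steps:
$a = -242$ ($a = 3 - 245 = -242$)
$\left(\left(189 - -231\right) + \left(a - 51\right)\right) z = \left(\left(189 - -231\right) - 293\right) \left(-501\right) = \left(\left(189 + 231\right) - 293\right) \left(-501\right) = \left(420 - 293\right) \left(-501\right) = 127 \left(-501\right) = -63627$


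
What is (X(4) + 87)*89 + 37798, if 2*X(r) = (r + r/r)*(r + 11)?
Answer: 97757/2 ≈ 48879.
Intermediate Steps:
X(r) = (1 + r)*(11 + r)/2 (X(r) = ((r + r/r)*(r + 11))/2 = ((r + 1)*(11 + r))/2 = ((1 + r)*(11 + r))/2 = (1 + r)*(11 + r)/2)
(X(4) + 87)*89 + 37798 = ((11/2 + (½)*4² + 6*4) + 87)*89 + 37798 = ((11/2 + (½)*16 + 24) + 87)*89 + 37798 = ((11/2 + 8 + 24) + 87)*89 + 37798 = (75/2 + 87)*89 + 37798 = (249/2)*89 + 37798 = 22161/2 + 37798 = 97757/2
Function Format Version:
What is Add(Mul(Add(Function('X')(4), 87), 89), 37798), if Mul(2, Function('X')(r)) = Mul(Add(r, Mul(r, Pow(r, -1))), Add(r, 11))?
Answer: Rational(97757, 2) ≈ 48879.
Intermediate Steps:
Function('X')(r) = Mul(Rational(1, 2), Add(1, r), Add(11, r)) (Function('X')(r) = Mul(Rational(1, 2), Mul(Add(r, Mul(r, Pow(r, -1))), Add(r, 11))) = Mul(Rational(1, 2), Mul(Add(r, 1), Add(11, r))) = Mul(Rational(1, 2), Mul(Add(1, r), Add(11, r))) = Mul(Rational(1, 2), Add(1, r), Add(11, r)))
Add(Mul(Add(Function('X')(4), 87), 89), 37798) = Add(Mul(Add(Add(Rational(11, 2), Mul(Rational(1, 2), Pow(4, 2)), Mul(6, 4)), 87), 89), 37798) = Add(Mul(Add(Add(Rational(11, 2), Mul(Rational(1, 2), 16), 24), 87), 89), 37798) = Add(Mul(Add(Add(Rational(11, 2), 8, 24), 87), 89), 37798) = Add(Mul(Add(Rational(75, 2), 87), 89), 37798) = Add(Mul(Rational(249, 2), 89), 37798) = Add(Rational(22161, 2), 37798) = Rational(97757, 2)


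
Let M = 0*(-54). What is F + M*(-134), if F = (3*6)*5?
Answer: 90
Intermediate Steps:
M = 0
F = 90 (F = 18*5 = 90)
F + M*(-134) = 90 + 0*(-134) = 90 + 0 = 90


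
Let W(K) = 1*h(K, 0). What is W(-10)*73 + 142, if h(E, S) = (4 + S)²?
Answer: 1310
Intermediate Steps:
W(K) = 16 (W(K) = 1*(4 + 0)² = 1*4² = 1*16 = 16)
W(-10)*73 + 142 = 16*73 + 142 = 1168 + 142 = 1310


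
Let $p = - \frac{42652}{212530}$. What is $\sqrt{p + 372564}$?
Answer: $\frac{\sqrt{4207083646619510}}{106265} \approx 610.38$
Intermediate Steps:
$p = - \frac{21326}{106265}$ ($p = \left(-42652\right) \frac{1}{212530} = - \frac{21326}{106265} \approx -0.20069$)
$\sqrt{p + 372564} = \sqrt{- \frac{21326}{106265} + 372564} = \sqrt{\frac{39590492134}{106265}} = \frac{\sqrt{4207083646619510}}{106265}$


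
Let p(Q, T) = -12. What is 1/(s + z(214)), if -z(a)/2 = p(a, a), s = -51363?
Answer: -1/51339 ≈ -1.9478e-5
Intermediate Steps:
z(a) = 24 (z(a) = -2*(-12) = 24)
1/(s + z(214)) = 1/(-51363 + 24) = 1/(-51339) = -1/51339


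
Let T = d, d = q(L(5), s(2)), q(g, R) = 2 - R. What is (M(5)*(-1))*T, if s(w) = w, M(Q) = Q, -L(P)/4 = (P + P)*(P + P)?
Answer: 0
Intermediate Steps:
L(P) = -16*P² (L(P) = -4*(P + P)*(P + P) = -4*2*P*2*P = -16*P²)
d = 0 (d = 2 - 1*2 = 2 - 2 = 0)
T = 0
(M(5)*(-1))*T = (5*(-1))*0 = -5*0 = 0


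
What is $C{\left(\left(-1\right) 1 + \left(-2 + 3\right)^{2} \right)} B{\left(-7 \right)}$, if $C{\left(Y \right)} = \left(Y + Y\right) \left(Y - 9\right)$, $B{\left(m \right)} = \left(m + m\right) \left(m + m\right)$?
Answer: $0$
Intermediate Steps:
$B{\left(m \right)} = 4 m^{2}$ ($B{\left(m \right)} = 2 m 2 m = 4 m^{2}$)
$C{\left(Y \right)} = 2 Y \left(-9 + Y\right)$
$C{\left(\left(-1\right) 1 + \left(-2 + 3\right)^{2} \right)} B{\left(-7 \right)} = 2 \left(\left(-1\right) 1 + \left(-2 + 3\right)^{2}\right) \left(-9 + \left(\left(-1\right) 1 + \left(-2 + 3\right)^{2}\right)\right) 4 \left(-7\right)^{2} = 2 \left(-1 + 1^{2}\right) \left(-9 - \left(1 - 1^{2}\right)\right) 4 \cdot 49 = 2 \left(-1 + 1\right) \left(-9 + \left(-1 + 1\right)\right) 196 = 2 \cdot 0 \left(-9 + 0\right) 196 = 2 \cdot 0 \left(-9\right) 196 = 0 \cdot 196 = 0$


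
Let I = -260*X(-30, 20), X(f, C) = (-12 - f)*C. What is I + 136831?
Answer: 43231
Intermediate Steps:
X(f, C) = C*(-12 - f)
I = -93600 (I = -(-260)*20*(12 - 30) = -(-260)*20*(-18) = -260*360 = -93600)
I + 136831 = -93600 + 136831 = 43231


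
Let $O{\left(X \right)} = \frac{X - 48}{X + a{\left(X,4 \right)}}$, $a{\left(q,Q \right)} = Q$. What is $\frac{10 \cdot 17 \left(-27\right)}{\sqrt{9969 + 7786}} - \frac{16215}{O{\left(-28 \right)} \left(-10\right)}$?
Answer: $\frac{9729}{19} - \frac{918 \sqrt{17755}}{3551} \approx 477.61$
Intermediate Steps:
$O{\left(X \right)} = \frac{-48 + X}{4 + X}$ ($O{\left(X \right)} = \frac{X - 48}{X + 4} = \frac{-48 + X}{4 + X}$)
$\frac{10 \cdot 17 \left(-27\right)}{\sqrt{9969 + 7786}} - \frac{16215}{O{\left(-28 \right)} \left(-10\right)} = \frac{10 \cdot 17 \left(-27\right)}{\sqrt{9969 + 7786}} - \frac{16215}{\frac{-48 - 28}{4 - 28} \left(-10\right)} = \frac{170 \left(-27\right)}{\sqrt{17755}} - \frac{16215}{\frac{1}{-24} \left(-76\right) \left(-10\right)} = - 4590 \frac{\sqrt{17755}}{17755} - \frac{16215}{\left(- \frac{1}{24}\right) \left(-76\right) \left(-10\right)} = - \frac{918 \sqrt{17755}}{3551} - \frac{16215}{\frac{19}{6} \left(-10\right)} = - \frac{918 \sqrt{17755}}{3551} - \frac{16215}{- \frac{95}{3}} = - \frac{918 \sqrt{17755}}{3551} - - \frac{9729}{19} = - \frac{918 \sqrt{17755}}{3551} + \frac{9729}{19} = \frac{9729}{19} - \frac{918 \sqrt{17755}}{3551}$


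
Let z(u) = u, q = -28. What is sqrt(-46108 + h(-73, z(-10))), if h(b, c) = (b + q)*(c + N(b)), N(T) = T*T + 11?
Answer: I*sqrt(584438) ≈ 764.49*I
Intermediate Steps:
N(T) = 11 + T**2 (N(T) = T**2 + 11 = 11 + T**2)
h(b, c) = (-28 + b)*(11 + c + b**2) (h(b, c) = (b - 28)*(c + (11 + b**2)) = (-28 + b)*(11 + c + b**2))
sqrt(-46108 + h(-73, z(-10))) = sqrt(-46108 + (-308 - 28*(-10) - 28*(-73)**2 - 73*(-10) - 73*(11 + (-73)**2))) = sqrt(-46108 + (-308 + 280 - 28*5329 + 730 - 73*(11 + 5329))) = sqrt(-46108 + (-308 + 280 - 149212 + 730 - 73*5340)) = sqrt(-46108 + (-308 + 280 - 149212 + 730 - 389820)) = sqrt(-46108 - 538330) = sqrt(-584438) = I*sqrt(584438)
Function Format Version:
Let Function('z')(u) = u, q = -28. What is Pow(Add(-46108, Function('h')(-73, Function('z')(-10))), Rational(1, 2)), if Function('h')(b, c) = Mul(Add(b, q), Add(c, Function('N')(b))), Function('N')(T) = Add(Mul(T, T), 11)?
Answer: Mul(I, Pow(584438, Rational(1, 2))) ≈ Mul(764.49, I)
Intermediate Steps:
Function('N')(T) = Add(11, Pow(T, 2)) (Function('N')(T) = Add(Pow(T, 2), 11) = Add(11, Pow(T, 2)))
Function('h')(b, c) = Mul(Add(-28, b), Add(11, c, Pow(b, 2))) (Function('h')(b, c) = Mul(Add(b, -28), Add(c, Add(11, Pow(b, 2)))) = Mul(Add(-28, b), Add(11, c, Pow(b, 2))))
Pow(Add(-46108, Function('h')(-73, Function('z')(-10))), Rational(1, 2)) = Pow(Add(-46108, Add(-308, Mul(-28, -10), Mul(-28, Pow(-73, 2)), Mul(-73, -10), Mul(-73, Add(11, Pow(-73, 2))))), Rational(1, 2)) = Pow(Add(-46108, Add(-308, 280, Mul(-28, 5329), 730, Mul(-73, Add(11, 5329)))), Rational(1, 2)) = Pow(Add(-46108, Add(-308, 280, -149212, 730, Mul(-73, 5340))), Rational(1, 2)) = Pow(Add(-46108, Add(-308, 280, -149212, 730, -389820)), Rational(1, 2)) = Pow(Add(-46108, -538330), Rational(1, 2)) = Pow(-584438, Rational(1, 2)) = Mul(I, Pow(584438, Rational(1, 2)))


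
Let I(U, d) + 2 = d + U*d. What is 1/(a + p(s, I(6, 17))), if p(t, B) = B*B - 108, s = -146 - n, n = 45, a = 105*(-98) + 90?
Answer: 1/3381 ≈ 0.00029577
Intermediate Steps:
I(U, d) = -2 + d + U*d (I(U, d) = -2 + (d + U*d) = -2 + d + U*d)
a = -10200 (a = -10290 + 90 = -10200)
s = -191 (s = -146 - 1*45 = -146 - 45 = -191)
p(t, B) = -108 + B**2 (p(t, B) = B**2 - 108 = -108 + B**2)
1/(a + p(s, I(6, 17))) = 1/(-10200 + (-108 + (-2 + 17 + 6*17)**2)) = 1/(-10200 + (-108 + (-2 + 17 + 102)**2)) = 1/(-10200 + (-108 + 117**2)) = 1/(-10200 + (-108 + 13689)) = 1/(-10200 + 13581) = 1/3381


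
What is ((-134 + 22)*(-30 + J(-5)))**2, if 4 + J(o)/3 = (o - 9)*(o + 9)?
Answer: 553190400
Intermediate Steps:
J(o) = -12 + 3*(-9 + o)*(9 + o) (J(o) = -12 + 3*((o - 9)*(o + 9)) = -12 + 3*((-9 + o)*(9 + o)) = -12 + 3*(-9 + o)*(9 + o))
((-134 + 22)*(-30 + J(-5)))**2 = ((-134 + 22)*(-30 + (-255 + 3*(-5)**2)))**2 = (-112*(-30 + (-255 + 3*25)))**2 = (-112*(-30 + (-255 + 75)))**2 = (-112*(-30 - 180))**2 = (-112*(-210))**2 = 23520**2 = 553190400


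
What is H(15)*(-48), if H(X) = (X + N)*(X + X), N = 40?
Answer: -79200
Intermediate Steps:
H(X) = 2*X*(40 + X) (H(X) = (X + 40)*(X + X) = (40 + X)*(2*X) = 2*X*(40 + X))
H(15)*(-48) = (2*15*(40 + 15))*(-48) = (2*15*55)*(-48) = 1650*(-48) = -79200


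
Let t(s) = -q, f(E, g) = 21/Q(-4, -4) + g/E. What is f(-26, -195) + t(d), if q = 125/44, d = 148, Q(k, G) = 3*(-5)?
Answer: 717/220 ≈ 3.2591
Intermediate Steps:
Q(k, G) = -15
f(E, g) = -7/5 + g/E (f(E, g) = 21/(-15) + g/E = 21*(-1/15) + g/E = -7/5 + g/E)
q = 125/44 (q = 125*(1/44) = 125/44 ≈ 2.8409)
t(s) = -125/44 (t(s) = -1*125/44 = -125/44)
f(-26, -195) + t(d) = (-7/5 - 195/(-26)) - 125/44 = (-7/5 - 195*(-1/26)) - 125/44 = (-7/5 + 15/2) - 125/44 = 61/10 - 125/44 = 717/220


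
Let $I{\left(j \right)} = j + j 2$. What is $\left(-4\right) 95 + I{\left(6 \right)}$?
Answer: $-362$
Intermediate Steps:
$I{\left(j \right)} = 3 j$ ($I{\left(j \right)} = j + 2 j = 3 j$)
$\left(-4\right) 95 + I{\left(6 \right)} = \left(-4\right) 95 + 3 \cdot 6 = -380 + 18 = -362$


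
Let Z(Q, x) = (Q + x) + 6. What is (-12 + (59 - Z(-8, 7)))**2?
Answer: 1764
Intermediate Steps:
Z(Q, x) = 6 + Q + x
(-12 + (59 - Z(-8, 7)))**2 = (-12 + (59 - (6 - 8 + 7)))**2 = (-12 + (59 - 1*5))**2 = (-12 + (59 - 5))**2 = (-12 + 54)**2 = 42**2 = 1764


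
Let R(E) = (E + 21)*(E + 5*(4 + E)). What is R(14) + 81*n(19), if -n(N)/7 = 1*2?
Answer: 2506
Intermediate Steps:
n(N) = -14 (n(N) = -7*2 = -14)
R(E) = (20 + 6*E)*(21 + E) (R(E) = (21 + E)*(E + (20 + 5*E)) = (21 + E)*(20 + 6*E) = (20 + 6*E)*(21 + E))
R(14) + 81*n(19) = (420 + 6*14² + 146*14) + 81*(-14) = (420 + 6*196 + 2044) - 1134 = (420 + 1176 + 2044) - 1134 = 3640 - 1134 = 2506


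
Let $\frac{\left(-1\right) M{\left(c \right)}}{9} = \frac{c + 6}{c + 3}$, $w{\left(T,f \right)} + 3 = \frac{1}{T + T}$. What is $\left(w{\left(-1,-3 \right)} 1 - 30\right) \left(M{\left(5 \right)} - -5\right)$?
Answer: $\frac{3953}{16} \approx 247.06$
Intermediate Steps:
$w{\left(T,f \right)} = -3 + \frac{1}{2 T}$ ($w{\left(T,f \right)} = -3 + \frac{1}{T + T} = -3 + \frac{1}{2 T}$)
$M{\left(c \right)} = - \frac{9 \left(6 + c\right)}{3 + c}$ ($M{\left(c \right)} = - 9 \frac{c + 6}{c + 3} = - 9 \frac{6 + c}{3 + c} = - \frac{9 \left(6 + c\right)}{3 + c}$)
$\left(w{\left(-1,-3 \right)} 1 - 30\right) \left(M{\left(5 \right)} - -5\right) = \left(\left(-3 + \frac{1}{2 \left(-1\right)}\right) 1 - 30\right) \left(\frac{9 \left(-6 - 5\right)}{3 + 5} - -5\right) = \left(\left(-3 + \frac{1}{2} \left(-1\right)\right) 1 - 30\right) \left(\frac{9 \left(-6 - 5\right)}{8} + 5\right) = \left(\left(-3 - \frac{1}{2}\right) 1 - 30\right) \left(9 \cdot \frac{1}{8} \left(-11\right) + 5\right) = \left(\left(- \frac{7}{2}\right) 1 - 30\right) \left(- \frac{99}{8} + 5\right) = \left(- \frac{7}{2} - 30\right) \left(- \frac{59}{8}\right) = \left(- \frac{67}{2}\right) \left(- \frac{59}{8}\right) = \frac{3953}{16}$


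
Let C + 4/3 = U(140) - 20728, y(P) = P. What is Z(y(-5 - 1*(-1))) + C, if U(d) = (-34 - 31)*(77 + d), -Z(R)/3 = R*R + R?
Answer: -104611/3 ≈ -34870.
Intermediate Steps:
Z(R) = -3*R - 3*R² (Z(R) = -3*(R*R + R) = -3*(R² + R) = -3*(R + R²) = -3*R - 3*R²)
U(d) = -5005 - 65*d (U(d) = -65*(77 + d) = -5005 - 65*d)
C = -104503/3 (C = -4/3 + ((-5005 - 65*140) - 20728) = -4/3 + ((-5005 - 9100) - 20728) = -4/3 + (-14105 - 20728) = -4/3 - 34833 = -104503/3 ≈ -34834.)
Z(y(-5 - 1*(-1))) + C = -3*(-5 - 1*(-1))*(1 + (-5 - 1*(-1))) - 104503/3 = -3*(-5 + 1)*(1 + (-5 + 1)) - 104503/3 = -3*(-4)*(1 - 4) - 104503/3 = -3*(-4)*(-3) - 104503/3 = -36 - 104503/3 = -104611/3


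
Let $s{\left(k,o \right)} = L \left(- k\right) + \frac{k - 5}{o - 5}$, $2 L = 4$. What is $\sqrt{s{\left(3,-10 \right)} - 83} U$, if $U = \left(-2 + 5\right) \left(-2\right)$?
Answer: $- \frac{2 i \sqrt{19995}}{5} \approx - 56.561 i$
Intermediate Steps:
$L = 2$ ($L = \frac{1}{2} \cdot 4 = 2$)
$U = -6$ ($U = 3 \left(-2\right) = -6$)
$s{\left(k,o \right)} = - 2 k + \frac{-5 + k}{-5 + o}$ ($s{\left(k,o \right)} = 2 \left(- k\right) + \frac{k - 5}{o - 5} = - 2 k + \frac{-5 + k}{-5 + o}$)
$\sqrt{s{\left(3,-10 \right)} - 83} U = \sqrt{\frac{-5 + 11 \cdot 3 - 6 \left(-10\right)}{-5 - 10} - 83} \left(-6\right) = \sqrt{\frac{-5 + 33 + 60}{-15} - 83} \left(-6\right) = \sqrt{\left(- \frac{1}{15}\right) 88 - 83} \left(-6\right) = \sqrt{- \frac{88}{15} - 83} \left(-6\right) = \sqrt{- \frac{1333}{15}} \left(-6\right) = \frac{i \sqrt{19995}}{15} \left(-6\right) = - \frac{2 i \sqrt{19995}}{5}$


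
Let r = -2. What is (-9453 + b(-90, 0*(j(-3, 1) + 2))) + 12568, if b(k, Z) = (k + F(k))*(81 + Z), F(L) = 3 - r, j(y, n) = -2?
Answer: -3770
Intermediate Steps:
F(L) = 5 (F(L) = 3 - 1*(-2) = 3 + 2 = 5)
b(k, Z) = (5 + k)*(81 + Z) (b(k, Z) = (k + 5)*(81 + Z) = (5 + k)*(81 + Z))
(-9453 + b(-90, 0*(j(-3, 1) + 2))) + 12568 = (-9453 + (405 + 5*(0*(-2 + 2)) + 81*(-90) + (0*(-2 + 2))*(-90))) + 12568 = (-9453 + (405 + 5*(0*0) - 7290 + (0*0)*(-90))) + 12568 = (-9453 + (405 + 5*0 - 7290 + 0*(-90))) + 12568 = (-9453 + (405 + 0 - 7290 + 0)) + 12568 = (-9453 - 6885) + 12568 = -16338 + 12568 = -3770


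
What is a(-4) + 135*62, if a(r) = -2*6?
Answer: 8358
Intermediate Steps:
a(r) = -12
a(-4) + 135*62 = -12 + 135*62 = -12 + 8370 = 8358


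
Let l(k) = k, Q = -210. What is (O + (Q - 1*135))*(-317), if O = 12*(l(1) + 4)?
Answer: 90345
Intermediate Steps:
O = 60 (O = 12*(1 + 4) = 12*5 = 60)
(O + (Q - 1*135))*(-317) = (60 + (-210 - 1*135))*(-317) = (60 + (-210 - 135))*(-317) = (60 - 345)*(-317) = -285*(-317) = 90345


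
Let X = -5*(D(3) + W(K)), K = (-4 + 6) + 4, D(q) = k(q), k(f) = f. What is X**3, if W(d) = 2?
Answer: -15625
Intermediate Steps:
D(q) = q
K = 6 (K = 2 + 4 = 6)
X = -25 (X = -5*(3 + 2) = -5*5 = -25)
X**3 = (-25)**3 = -15625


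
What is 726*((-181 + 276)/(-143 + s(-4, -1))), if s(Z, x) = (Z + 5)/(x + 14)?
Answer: -448305/929 ≈ -482.57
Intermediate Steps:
s(Z, x) = (5 + Z)/(14 + x)
726*((-181 + 276)/(-143 + s(-4, -1))) = 726*((-181 + 276)/(-143 + (5 - 4)/(14 - 1))) = 726*(95/(-143 + 1/13)) = 726*(95/(-1858/13)) = 726*(95*(-13/1858)) = 726*(-1235/1858) = -448305/929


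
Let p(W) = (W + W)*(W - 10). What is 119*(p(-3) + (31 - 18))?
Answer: 10829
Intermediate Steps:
p(W) = 2*W*(-10 + W) (p(W) = (2*W)*(-10 + W) = 2*W*(-10 + W))
119*(p(-3) + (31 - 18)) = 119*(2*(-3)*(-10 - 3) + (31 - 18)) = 119*(2*(-3)*(-13) + 13) = 119*(78 + 13) = 119*91 = 10829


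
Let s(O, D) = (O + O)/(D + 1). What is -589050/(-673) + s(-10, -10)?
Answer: 5314910/6057 ≈ 877.48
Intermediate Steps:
s(O, D) = 2*O/(1 + D) (s(O, D) = (2*O)/(1 + D) = 2*O/(1 + D))
-589050/(-673) + s(-10, -10) = -589050/(-673) + 2*(-10)/(1 - 10) = -589050*(-1)/673 + 2*(-10)/(-9) = -765*(-770/673) + 2*(-10)*(-⅑) = 589050/673 + 20/9 = 5314910/6057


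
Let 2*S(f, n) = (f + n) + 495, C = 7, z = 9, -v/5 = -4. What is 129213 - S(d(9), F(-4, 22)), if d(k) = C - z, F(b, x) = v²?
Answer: 257533/2 ≈ 1.2877e+5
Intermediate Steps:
v = 20 (v = -5*(-4) = 20)
F(b, x) = 400 (F(b, x) = 20² = 400)
d(k) = -2 (d(k) = 7 - 1*9 = 7 - 9 = -2)
S(f, n) = 495/2 + f/2 + n/2 (S(f, n) = ((f + n) + 495)/2 = (495 + f + n)/2 = 495/2 + f/2 + n/2)
129213 - S(d(9), F(-4, 22)) = 129213 - (495/2 + (½)*(-2) + (½)*400) = 129213 - (495/2 - 1 + 200) = 129213 - 1*893/2 = 129213 - 893/2 = 257533/2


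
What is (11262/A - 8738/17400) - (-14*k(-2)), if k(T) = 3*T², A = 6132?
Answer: 752809991/4445700 ≈ 169.33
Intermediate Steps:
(11262/A - 8738/17400) - (-14*k(-2)) = (11262/6132 - 8738/17400) - (-42*(-2)²) = (11262*(1/6132) - 8738*1/17400) - (-42*4) = (1877/1022 - 4369/8700) - (-14*12) = 5932391/4445700 - (-168) = 5932391/4445700 - 1*(-168) = 5932391/4445700 + 168 = 752809991/4445700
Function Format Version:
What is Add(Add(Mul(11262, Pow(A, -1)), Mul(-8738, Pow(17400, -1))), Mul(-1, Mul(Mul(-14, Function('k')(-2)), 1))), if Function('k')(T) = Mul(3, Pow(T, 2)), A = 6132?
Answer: Rational(752809991, 4445700) ≈ 169.33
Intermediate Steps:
Add(Add(Mul(11262, Pow(A, -1)), Mul(-8738, Pow(17400, -1))), Mul(-1, Mul(Mul(-14, Function('k')(-2)), 1))) = Add(Add(Mul(11262, Pow(6132, -1)), Mul(-8738, Pow(17400, -1))), Mul(-1, Mul(Mul(-14, Mul(3, Pow(-2, 2))), 1))) = Add(Add(Mul(11262, Rational(1, 6132)), Mul(-8738, Rational(1, 17400))), Mul(-1, Mul(Mul(-14, Mul(3, 4)), 1))) = Add(Add(Rational(1877, 1022), Rational(-4369, 8700)), Mul(-1, Mul(Mul(-14, 12), 1))) = Add(Rational(5932391, 4445700), Mul(-1, Mul(-168, 1))) = Add(Rational(5932391, 4445700), Mul(-1, -168)) = Add(Rational(5932391, 4445700), 168) = Rational(752809991, 4445700)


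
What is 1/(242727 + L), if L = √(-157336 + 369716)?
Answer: 242727/58916184149 - 2*√53095/58916184149 ≈ 4.1121e-6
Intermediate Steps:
L = 2*√53095 (L = √212380 = 2*√53095 ≈ 460.85)
1/(242727 + L) = 1/(242727 + 2*√53095)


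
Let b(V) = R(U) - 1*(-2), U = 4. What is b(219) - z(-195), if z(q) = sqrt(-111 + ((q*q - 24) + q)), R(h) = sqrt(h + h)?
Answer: 2 - sqrt(37695) + 2*sqrt(2) ≈ -189.32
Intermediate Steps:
R(h) = sqrt(2)*sqrt(h) (R(h) = sqrt(2*h) = sqrt(2)*sqrt(h))
b(V) = 2 + 2*sqrt(2) (b(V) = sqrt(2)*sqrt(4) - 1*(-2) = sqrt(2)*2 + 2 = 2*sqrt(2) + 2 = 2 + 2*sqrt(2))
z(q) = sqrt(-135 + q + q**2) (z(q) = sqrt(-111 + ((q**2 - 24) + q)) = sqrt(-111 + ((-24 + q**2) + q)) = sqrt(-111 + (-24 + q + q**2)) = sqrt(-135 + q + q**2))
b(219) - z(-195) = (2 + 2*sqrt(2)) - sqrt(-135 - 195 + (-195)**2) = (2 + 2*sqrt(2)) - sqrt(-135 - 195 + 38025) = (2 + 2*sqrt(2)) - sqrt(37695) = 2 - sqrt(37695) + 2*sqrt(2)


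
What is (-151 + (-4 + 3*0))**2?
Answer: 24025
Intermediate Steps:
(-151 + (-4 + 3*0))**2 = (-151 + (-4 + 0))**2 = (-151 - 4)**2 = (-155)**2 = 24025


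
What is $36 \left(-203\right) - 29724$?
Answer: $-37032$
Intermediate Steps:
$36 \left(-203\right) - 29724 = -7308 - 29724 = -37032$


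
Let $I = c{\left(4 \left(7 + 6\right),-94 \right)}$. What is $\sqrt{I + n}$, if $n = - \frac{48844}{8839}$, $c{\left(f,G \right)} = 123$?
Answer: $\frac{\sqrt{9178002167}}{8839} \approx 10.839$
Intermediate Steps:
$I = 123$
$n = - \frac{48844}{8839}$ ($n = \left(-48844\right) \frac{1}{8839} = - \frac{48844}{8839} \approx -5.526$)
$\sqrt{I + n} = \sqrt{123 - \frac{48844}{8839}} = \sqrt{\frac{1038353}{8839}} = \frac{\sqrt{9178002167}}{8839}$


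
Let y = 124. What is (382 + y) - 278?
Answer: 228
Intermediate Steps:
(382 + y) - 278 = (382 + 124) - 278 = 506 - 278 = 228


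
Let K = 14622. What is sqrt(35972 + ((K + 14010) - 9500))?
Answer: 8*sqrt(861) ≈ 234.74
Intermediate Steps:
sqrt(35972 + ((K + 14010) - 9500)) = sqrt(35972 + ((14622 + 14010) - 9500)) = sqrt(35972 + (28632 - 9500)) = sqrt(35972 + 19132) = sqrt(55104) = 8*sqrt(861)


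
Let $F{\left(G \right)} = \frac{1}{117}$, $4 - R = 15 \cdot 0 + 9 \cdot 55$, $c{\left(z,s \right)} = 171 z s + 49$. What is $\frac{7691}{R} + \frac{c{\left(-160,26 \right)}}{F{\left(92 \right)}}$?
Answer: $- \frac{40862690708}{491} \approx -8.3223 \cdot 10^{7}$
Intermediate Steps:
$c{\left(z,s \right)} = 49 + 171 s z$ ($c{\left(z,s \right)} = 171 s z + 49 = 49 + 171 s z$)
$R = -491$ ($R = 4 - \left(15 \cdot 0 + 9 \cdot 55\right) = 4 - \left(0 + 495\right) = 4 - 495 = -491$)
$F{\left(G \right)} = \frac{1}{117}$
$\frac{7691}{R} + \frac{c{\left(-160,26 \right)}}{F{\left(92 \right)}} = \frac{7691}{-491} + \left(49 + 171 \cdot 26 \left(-160\right)\right) \frac{1}{\frac{1}{117}} = 7691 \left(- \frac{1}{491}\right) + \left(49 - 711360\right) 117 = - \frac{7691}{491} - 83223387 = - \frac{40862690708}{491}$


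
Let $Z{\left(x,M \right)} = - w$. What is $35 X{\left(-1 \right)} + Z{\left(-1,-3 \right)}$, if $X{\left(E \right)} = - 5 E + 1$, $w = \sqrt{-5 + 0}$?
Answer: $210 - i \sqrt{5} \approx 210.0 - 2.2361 i$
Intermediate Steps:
$w = i \sqrt{5}$ ($w = \sqrt{-5} = i \sqrt{5} \approx 2.2361 i$)
$X{\left(E \right)} = 1 - 5 E$
$Z{\left(x,M \right)} = - i \sqrt{5}$
$35 X{\left(-1 \right)} + Z{\left(-1,-3 \right)} = 35 \left(1 - -5\right) - i \sqrt{5} = 35 \left(1 + 5\right) - i \sqrt{5} = 35 \cdot 6 - i \sqrt{5} = 210 - i \sqrt{5}$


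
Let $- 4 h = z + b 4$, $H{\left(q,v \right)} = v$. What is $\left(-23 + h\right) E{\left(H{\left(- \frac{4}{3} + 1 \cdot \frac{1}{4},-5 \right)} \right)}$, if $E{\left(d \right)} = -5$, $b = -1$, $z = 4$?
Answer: $115$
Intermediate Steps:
$h = 0$ ($h = - \frac{4 - 4}{4} = \left(- \frac{1}{4}\right) 0 = 0$)
$\left(-23 + h\right) E{\left(H{\left(- \frac{4}{3} + 1 \cdot \frac{1}{4},-5 \right)} \right)} = \left(-23 + 0\right) \left(-5\right) = \left(-23\right) \left(-5\right) = 115$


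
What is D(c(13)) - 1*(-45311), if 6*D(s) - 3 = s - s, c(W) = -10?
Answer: 90623/2 ≈ 45312.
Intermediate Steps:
D(s) = ½ (D(s) = ½ + (s - s)/6 = ½ + (⅙)*0 = ½ + 0 = ½)
D(c(13)) - 1*(-45311) = ½ - 1*(-45311) = ½ + 45311 = 90623/2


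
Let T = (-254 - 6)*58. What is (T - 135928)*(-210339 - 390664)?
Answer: 90756261024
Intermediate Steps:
T = -15080 (T = -260*58 = -15080)
(T - 135928)*(-210339 - 390664) = (-15080 - 135928)*(-210339 - 390664) = -151008*(-601003) = 90756261024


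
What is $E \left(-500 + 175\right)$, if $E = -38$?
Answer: $12350$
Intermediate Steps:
$E \left(-500 + 175\right) = - 38 \left(-500 + 175\right) = \left(-38\right) \left(-325\right) = 12350$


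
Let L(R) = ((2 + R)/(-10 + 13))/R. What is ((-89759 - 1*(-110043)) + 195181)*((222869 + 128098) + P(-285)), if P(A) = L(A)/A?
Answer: 3685394523166106/48735 ≈ 7.5621e+10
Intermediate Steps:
L(R) = (2/3 + R/3)/R (L(R) = ((2 + R)/3)/R = ((2 + R)*(1/3))/R = (2/3 + R/3)/R)
P(A) = (2 + A)/(3*A**2) (P(A) = ((2 + A)/(3*A))/A = (2 + A)/(3*A**2))
((-89759 - 1*(-110043)) + 195181)*((222869 + 128098) + P(-285)) = ((-89759 - 1*(-110043)) + 195181)*((222869 + 128098) + (1/3)*(2 - 285)/(-285)**2) = ((-89759 + 110043) + 195181)*(350967 + (1/3)*(1/81225)*(-283)) = (20284 + 195181)*(350967 - 283/243675) = 215465*(85521883442/243675) = 3685394523166106/48735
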